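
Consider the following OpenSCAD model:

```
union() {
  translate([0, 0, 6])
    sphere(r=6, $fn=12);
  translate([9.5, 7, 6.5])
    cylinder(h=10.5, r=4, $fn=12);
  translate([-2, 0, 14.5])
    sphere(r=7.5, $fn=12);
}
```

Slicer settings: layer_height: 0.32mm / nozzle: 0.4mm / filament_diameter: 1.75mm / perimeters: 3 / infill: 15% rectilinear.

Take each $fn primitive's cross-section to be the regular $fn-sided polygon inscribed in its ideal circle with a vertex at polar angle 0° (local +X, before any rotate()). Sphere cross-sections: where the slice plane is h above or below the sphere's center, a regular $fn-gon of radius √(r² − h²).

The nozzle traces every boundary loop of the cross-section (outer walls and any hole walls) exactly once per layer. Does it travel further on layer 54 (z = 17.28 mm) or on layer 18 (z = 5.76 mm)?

Layer 54 (z = 17.28): the sphere is not intersected at this z (|z−center|=11.280 > r=6); the cylinder at (9.5, 7) is not intersected at this z (z outside [6.5, 17]); the r=7.5 sphere at (-2, 0) slices to a regular 12-gon of circumradius 6.966 (√(r²−h²) with h=2.78 from center) (perimeter = 2·12·6.966·sin(180°/12) = 43.27 mm); Taking the union: only the r=7.5 sphere at (-2, 0) is present, so the union is just that shape — boundary = 43.27 mm. So its perimeter = 43.27 mm. Layer 18 (z = 5.76): the r=6 sphere contributes a regular 12-gon of circumradius √(6²−0.24²) = 5.995 (perimeter = 2·12·5.995·sin(180°/12) = 37.24 mm); the cylinder at (9.5, 7) does not reach this height (z outside [6.5, 17]); the sphere at (-2, 0) does not reach this height (|z−center|=8.740 > r=7.5); Merging all regions: only the r=6 sphere is present, so the union is just that shape — boundary = 37.24 mm. So its perimeter = 37.24 mm. Layer 54 is larger (43.27 vs 37.24 mm).

layer 54 (z = 17.28 mm)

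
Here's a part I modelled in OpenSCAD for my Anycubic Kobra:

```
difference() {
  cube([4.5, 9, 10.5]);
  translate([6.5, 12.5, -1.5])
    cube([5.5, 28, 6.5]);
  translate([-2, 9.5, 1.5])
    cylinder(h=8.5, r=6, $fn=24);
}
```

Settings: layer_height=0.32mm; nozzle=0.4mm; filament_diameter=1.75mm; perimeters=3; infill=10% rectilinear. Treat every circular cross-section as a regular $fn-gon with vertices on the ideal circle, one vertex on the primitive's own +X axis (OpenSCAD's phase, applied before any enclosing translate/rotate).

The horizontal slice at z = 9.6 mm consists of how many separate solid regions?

1

At z = 9.6 mm: the cube (footprint 4.5×9) is included at this height; the cube at (6.5, 12.5) is absent (z outside [-1.5, 5]); the cylinder at (-2, 9.5): section is a regular 24-gon, circumradius r=6; Subtracting the remaining from the first: starting from the 4.5×9 cube, the r=6 cylinder at (-2, 9.5) partially overlaps it — only the 14.26 mm² overlap (of its 111.81 mm²) is removed, clipping the outline — 1 connected region. The result has 1 disconnected region.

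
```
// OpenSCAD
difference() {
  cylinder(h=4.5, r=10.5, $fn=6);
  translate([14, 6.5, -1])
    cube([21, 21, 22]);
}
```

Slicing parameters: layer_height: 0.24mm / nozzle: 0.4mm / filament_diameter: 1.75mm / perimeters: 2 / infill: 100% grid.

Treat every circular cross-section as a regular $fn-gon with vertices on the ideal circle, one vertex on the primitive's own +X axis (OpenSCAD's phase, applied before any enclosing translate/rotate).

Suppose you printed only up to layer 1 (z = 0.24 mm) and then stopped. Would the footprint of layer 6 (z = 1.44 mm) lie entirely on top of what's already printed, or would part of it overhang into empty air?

Compare the two slices. At z = 0.24: the r=10.5 cylinder contributes a regular 6-gon of circumradius 10.5 (area = (6/2)·10.500²·sin(360°/6) = 286.44 mm²); the 21×21 cube at (14, 6.5) contributes its full rectangle (area 441.00 mm²); Taking the first minus the rest: starting from the r=10.5 cylinder (286.44 mm²), the 21×21 cube at (14, 6.5) misses the remaining region (no effect) — area = 286.44 mm². At z = 1.44: the r=10.5 cylinder contributes a regular 6-gon of circumradius 10.5 (area = (6/2)·10.500²·sin(360°/6) = 286.44 mm²); the cube at (14, 6.5) (footprint 21×21) is included at this height (area 441.00 mm²); Subtracting the remaining from the first: starting from the r=10.5 cylinder (286.44 mm²), the 21×21 cube at (14, 6.5) misses the remaining region (no effect) — area = 286.44 mm². Checking containment: the cross-section at z = 1.44 is a subset of the cross-section at z = 0.24.

entirely on top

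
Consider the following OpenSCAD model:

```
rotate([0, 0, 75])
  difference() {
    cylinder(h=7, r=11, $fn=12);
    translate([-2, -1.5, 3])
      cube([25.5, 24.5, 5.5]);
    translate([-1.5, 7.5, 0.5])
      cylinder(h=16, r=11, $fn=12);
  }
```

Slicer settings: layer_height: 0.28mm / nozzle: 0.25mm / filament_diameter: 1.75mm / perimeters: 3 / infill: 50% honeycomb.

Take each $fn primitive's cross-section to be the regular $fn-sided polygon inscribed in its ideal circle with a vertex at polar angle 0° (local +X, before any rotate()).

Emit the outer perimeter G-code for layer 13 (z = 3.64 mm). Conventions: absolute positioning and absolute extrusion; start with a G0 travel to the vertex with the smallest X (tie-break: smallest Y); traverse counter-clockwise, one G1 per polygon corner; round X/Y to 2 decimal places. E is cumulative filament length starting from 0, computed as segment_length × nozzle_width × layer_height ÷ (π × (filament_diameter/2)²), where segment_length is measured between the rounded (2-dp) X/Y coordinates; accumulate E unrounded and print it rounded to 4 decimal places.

At z = 3.64 mm: the r=11 cylinder gives a regular 12-gon of circumradius 11 (constant along its height); the 25.5×24.5 cube at (-2, -1.5) contributes its full rectangle; the r=11 cylinder at (-1.5, 7.5) contributes a regular 12-gon of circumradius 11; After the difference (first − rest): starting from the r=11 cylinder, the 25.5×24.5 cube at (-2, -1.5) partially overlaps it — only the 131.41 mm² overlap (of its 624.75 mm²) is removed, clipping the outline; the r=11 cylinder at (-1.5, 7.5) partially overlaps it — only the 91.34 mm² overlap (of its 363.00 mm²) is removed, clipping the outline — 1 connected region; (whole slice rotated 75° about Z — lengths, areas and connectivity unchanged). The outline is a single polygon with 12 vertices. Extrusion per mm of travel: 0.25 × 0.28 / (π × 0.875²) = 0.029103. Accumulating E over each segment gives final E = 1.6736.

G0 X-4.24 Y-9.82 Z3.64
G1 X-2.85 Y-10.63 E0.0468
G1 X2.85 Y-10.63 E0.2127
G1 X7.78 Y-7.78 E0.3784
G1 X10.63 Y-2.85 E0.5442
G1 X10.63 Y2.85 E0.7100
G1 X7.78 Y7.78 E0.8758
G1 X4.19 Y9.85 E0.9964
G1 X2.62 Y3.98 E1.1732
G1 X2.99 Y3.34 E1.1947
G1 X2.99 Y-2.35 E1.3603
G1 X0.15 Y-7.29 E1.5261
G1 X-4.24 Y-9.82 E1.6736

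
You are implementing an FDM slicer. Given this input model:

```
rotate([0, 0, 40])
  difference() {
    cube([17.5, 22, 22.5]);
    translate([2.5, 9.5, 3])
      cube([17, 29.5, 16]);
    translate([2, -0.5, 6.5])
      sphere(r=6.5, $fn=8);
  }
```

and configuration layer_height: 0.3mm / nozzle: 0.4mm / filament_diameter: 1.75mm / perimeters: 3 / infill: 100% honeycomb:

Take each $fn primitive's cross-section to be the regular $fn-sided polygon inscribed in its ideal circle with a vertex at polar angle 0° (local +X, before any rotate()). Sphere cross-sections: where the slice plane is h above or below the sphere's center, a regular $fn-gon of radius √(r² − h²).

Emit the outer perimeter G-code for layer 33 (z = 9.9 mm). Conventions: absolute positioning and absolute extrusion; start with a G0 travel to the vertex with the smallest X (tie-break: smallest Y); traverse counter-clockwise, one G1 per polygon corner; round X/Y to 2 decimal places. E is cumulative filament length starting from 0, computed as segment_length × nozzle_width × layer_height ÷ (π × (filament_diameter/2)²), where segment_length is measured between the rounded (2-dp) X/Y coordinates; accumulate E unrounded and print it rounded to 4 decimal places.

G0 X-14.14 Y16.85 Z9.90
G1 X-2.71 Y3.23 E0.8871
G1 X-1.71 Y5.15 E0.9951
G1 X2.34 Y6.42 E1.2068
G1 X5.62 Y4.71 E1.3914
G1 X13.41 Y11.25 E1.8988
G1 X7.30 Y18.53 E2.3730
G1 X-4.19 Y8.88 E3.1216
G1 X-12.23 Y18.46 E3.7456
G1 X-14.14 Y16.85 E3.8702

At z = 9.9 mm: the cube (footprint 17.5×22) is included at this height; the 17×29.5 cube at (2.5, 9.5) contributes its full rectangle; the r=6.5 sphere at (2, -0.5) slices to a regular 8-gon of circumradius 5.540 (√(r²−h²) with h=3.4 from center); Subtracting the remaining from the first: starting from the 17.5×22 cube, the 17×29.5 cube at (2.5, 9.5) partially overlaps it — only the 187.50 mm² overlap (of its 501.50 mm²) is removed, clipping the outline; the r=6.5 sphere at (2, -0.5) partially overlaps it — only the 28.23 mm² overlap (of its 86.80 mm²) is removed, clipping the outline — 1 connected region; (rotated 40° about Z; rotation is an isometry so areas/perimeters/island counts are preserved). The outline is a single polygon with 9 vertices. Extrusion per mm of travel: 0.4 × 0.3 / (π × 0.875²) = 0.049890. Accumulating E over each segment gives final E = 3.8702.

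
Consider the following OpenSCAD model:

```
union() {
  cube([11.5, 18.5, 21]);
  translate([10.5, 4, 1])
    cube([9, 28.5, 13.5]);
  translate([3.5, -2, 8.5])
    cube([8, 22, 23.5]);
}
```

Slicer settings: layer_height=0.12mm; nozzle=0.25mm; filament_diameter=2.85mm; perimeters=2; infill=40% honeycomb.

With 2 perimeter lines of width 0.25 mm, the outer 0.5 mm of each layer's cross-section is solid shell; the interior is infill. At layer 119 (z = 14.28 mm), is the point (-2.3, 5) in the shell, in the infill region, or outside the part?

outside

At z = 14.28 mm: the cube is present — its section is the full 11.5×18.5 rectangle; the cube at (10.5, 4) is present — its section is the full 9×28.5 rectangle; the 8×22 cube at (3.5, -2) contributes its full rectangle; Combining (union): the regions partially overlap (shared area 164.00 mm²), so overlapping operands fuse into one piece — 1 connected region. Overall, the cross-section is a single solid region. The nearest boundary edge runs (0.00, 0.00)→(0.00, 18.50); distance from the point to it = 2.30 mm. The point is not inside any of the regions above, so it lies outside the cross-section (2.30 mm from the nearest boundary).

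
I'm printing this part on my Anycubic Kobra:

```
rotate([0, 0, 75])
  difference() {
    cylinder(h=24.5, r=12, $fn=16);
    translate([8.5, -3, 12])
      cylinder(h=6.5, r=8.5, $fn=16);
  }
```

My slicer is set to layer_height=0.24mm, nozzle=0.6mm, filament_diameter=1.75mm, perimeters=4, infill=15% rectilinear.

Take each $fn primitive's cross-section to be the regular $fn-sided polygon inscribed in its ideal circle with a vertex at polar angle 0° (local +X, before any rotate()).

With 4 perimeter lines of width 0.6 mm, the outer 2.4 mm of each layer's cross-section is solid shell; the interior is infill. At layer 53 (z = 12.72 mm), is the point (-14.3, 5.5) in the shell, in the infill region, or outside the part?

outside

At z = 12.72 mm: the r=12 cylinder gives a regular 16-gon of circumradius 12 (constant along its height); the r=8.5 cylinder at (8.5, -3) gives a regular 16-gon of circumradius 8.5 (constant along its height); Subtracting the remaining from the first: starting from the r=12 cylinder, the r=8.5 cylinder at (8.5, -3) partially overlaps it — only the 139.91 mm² overlap (of its 221.19 mm²) is removed, clipping the outline — 1 connected region; (rotated 75° about Z; rotation is an isometry so areas/perimeters/island counts are preserved). Overall, the cross-section is a single solid region. Undo the 75° rotation: the query point maps to (1.611, 15.236) in the un-rotated model frame. The nearest boundary edge runs (0.00, 12.00)→(4.59, 11.09); distance from the point to it = 3.49 mm. The point is not inside any of the regions above, so it lies outside the cross-section (3.49 mm from the nearest boundary).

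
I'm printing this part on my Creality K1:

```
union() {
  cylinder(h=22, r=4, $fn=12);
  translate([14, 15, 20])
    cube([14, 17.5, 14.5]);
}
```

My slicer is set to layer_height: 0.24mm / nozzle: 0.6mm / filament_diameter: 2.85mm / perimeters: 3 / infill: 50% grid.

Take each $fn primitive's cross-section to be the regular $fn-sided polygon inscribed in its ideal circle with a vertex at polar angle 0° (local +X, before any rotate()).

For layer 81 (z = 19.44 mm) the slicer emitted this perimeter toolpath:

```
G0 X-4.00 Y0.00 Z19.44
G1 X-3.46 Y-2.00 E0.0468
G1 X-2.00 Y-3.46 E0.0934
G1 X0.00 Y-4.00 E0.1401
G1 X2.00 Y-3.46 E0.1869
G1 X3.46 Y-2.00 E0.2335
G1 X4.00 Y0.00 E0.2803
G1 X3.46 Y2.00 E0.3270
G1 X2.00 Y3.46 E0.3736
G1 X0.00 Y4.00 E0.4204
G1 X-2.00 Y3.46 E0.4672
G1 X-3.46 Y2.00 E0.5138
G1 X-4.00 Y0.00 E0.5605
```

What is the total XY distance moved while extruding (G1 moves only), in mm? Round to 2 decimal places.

24.83 mm

Sum the Euclidean lengths of each G1 segment: total = 24.83 mm.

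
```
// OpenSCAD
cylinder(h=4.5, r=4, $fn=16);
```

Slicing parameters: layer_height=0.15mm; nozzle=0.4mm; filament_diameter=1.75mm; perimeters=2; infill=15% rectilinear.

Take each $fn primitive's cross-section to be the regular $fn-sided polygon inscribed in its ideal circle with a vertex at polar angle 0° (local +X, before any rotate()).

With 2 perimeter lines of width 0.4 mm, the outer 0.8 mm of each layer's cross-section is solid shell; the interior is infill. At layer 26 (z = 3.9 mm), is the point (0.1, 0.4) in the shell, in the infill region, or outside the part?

infill

At z = 3.9 mm: the r=4 cylinder contributes a regular 16-gon of circumradius 4. Overall, the cross-section is a single solid region. The nearest boundary edge runs (1.53, 3.70)→(0.00, 4.00); distance from the point to it = 3.51 mm. The point is inside the cross-section and 3.51 mm from the nearest boundary — more than the 0.8 mm shell width (2 × 0.4), so it's in the infill interior.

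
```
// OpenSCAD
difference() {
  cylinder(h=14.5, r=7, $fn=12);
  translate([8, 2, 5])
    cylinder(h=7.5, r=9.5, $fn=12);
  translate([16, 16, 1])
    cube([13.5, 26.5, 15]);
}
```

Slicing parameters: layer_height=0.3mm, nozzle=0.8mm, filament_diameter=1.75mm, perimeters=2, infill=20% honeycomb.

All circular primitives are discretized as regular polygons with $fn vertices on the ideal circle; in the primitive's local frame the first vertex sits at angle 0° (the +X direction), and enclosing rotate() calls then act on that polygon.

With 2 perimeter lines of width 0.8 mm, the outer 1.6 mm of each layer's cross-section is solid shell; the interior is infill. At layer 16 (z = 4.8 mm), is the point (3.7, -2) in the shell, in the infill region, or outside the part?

infill

At z = 4.8 mm: the r=7 cylinder contributes a regular 12-gon of circumradius 7; the cylinder at (8, 2) is not intersected at this z (z outside [5, 12.5]); the cube at (16, 16) (footprint 13.5×26.5) is included at this height; Taking the first minus the rest: starting from the r=7 cylinder, the 13.5×26.5 cube at (16, 16) misses the remaining region (no effect) — 1 connected region. Overall, the cross-section is a single solid region. The nearest boundary edge runs (7.00, 0.00)→(6.06, -3.50); distance from the point to it = 2.67 mm. The point is inside the cross-section and 2.67 mm from the nearest boundary — more than the 1.6 mm shell width (2 × 0.8), so it's in the infill interior.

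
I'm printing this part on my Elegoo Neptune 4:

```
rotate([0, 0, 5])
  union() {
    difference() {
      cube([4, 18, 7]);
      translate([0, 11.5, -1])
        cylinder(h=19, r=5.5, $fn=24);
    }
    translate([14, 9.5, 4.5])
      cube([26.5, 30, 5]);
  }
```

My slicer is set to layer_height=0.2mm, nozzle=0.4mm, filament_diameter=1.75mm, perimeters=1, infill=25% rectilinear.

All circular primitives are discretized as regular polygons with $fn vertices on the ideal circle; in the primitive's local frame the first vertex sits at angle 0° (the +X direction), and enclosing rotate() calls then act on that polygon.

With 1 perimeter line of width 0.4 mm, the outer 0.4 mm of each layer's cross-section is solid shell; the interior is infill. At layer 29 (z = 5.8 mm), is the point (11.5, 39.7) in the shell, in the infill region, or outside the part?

infill

At z = 5.8 mm: the 4×18 cube contributes its full rectangle; the cylinder at (0, 11.5): section is a regular 24-gon, circumradius r=5.5; After the difference (first − rest): starting from the 4×18 cube, the r=5.5 cylinder at (0, 11.5) partially overlaps it — only the 39.46 mm² overlap (of its 93.95 mm²) is removed, clipping the outline — 2 connected regions; the cube at (14, 9.5) (footprint 26.5×30) is included at this height; Combining (union): the 2 present regions are separate (no shared area or edge), so areas and boundary lengths simply add and each stays a separate island — 3 connected regions; (whole slice rotated 5° about Z — lengths, areas and connectivity unchanged). Overall, the cross-section has 3 separate islands. Undo the 5° rotation: the query point maps to (14.916, 38.547) in the un-rotated model frame. The nearest boundary edge runs (14.00, 9.50)→(14.00, 39.50); distance from the point to it = 0.92 mm. (Shell/infill is judged within the island containing the point — the largest one.) The point is inside the cross-section and 0.92 mm from the nearest boundary — more than the 0.4 mm shell width (1 × 0.4), so it's in the infill interior.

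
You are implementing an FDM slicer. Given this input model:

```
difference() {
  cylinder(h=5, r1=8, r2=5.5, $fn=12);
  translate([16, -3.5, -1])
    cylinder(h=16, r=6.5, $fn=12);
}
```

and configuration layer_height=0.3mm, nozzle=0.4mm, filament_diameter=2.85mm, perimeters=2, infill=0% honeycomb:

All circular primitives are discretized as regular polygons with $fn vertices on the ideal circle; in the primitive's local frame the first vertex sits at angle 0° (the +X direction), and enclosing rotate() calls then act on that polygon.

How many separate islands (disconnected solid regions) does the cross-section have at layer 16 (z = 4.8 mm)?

1

At z = 4.8 mm: the cone (r1=8→r2=5.5) has section circumradius 5.600 here — a regular 12-gon; the cylinder at (16, -3.5): section is a regular 12-gon, circumradius r=6.5; After the difference (first − rest): starting from the cone, the r=6.5 cylinder at (16, -3.5) misses the remaining region (no effect) — 1 connected region. Overall, the cross-section is a single solid region. Island count = 1.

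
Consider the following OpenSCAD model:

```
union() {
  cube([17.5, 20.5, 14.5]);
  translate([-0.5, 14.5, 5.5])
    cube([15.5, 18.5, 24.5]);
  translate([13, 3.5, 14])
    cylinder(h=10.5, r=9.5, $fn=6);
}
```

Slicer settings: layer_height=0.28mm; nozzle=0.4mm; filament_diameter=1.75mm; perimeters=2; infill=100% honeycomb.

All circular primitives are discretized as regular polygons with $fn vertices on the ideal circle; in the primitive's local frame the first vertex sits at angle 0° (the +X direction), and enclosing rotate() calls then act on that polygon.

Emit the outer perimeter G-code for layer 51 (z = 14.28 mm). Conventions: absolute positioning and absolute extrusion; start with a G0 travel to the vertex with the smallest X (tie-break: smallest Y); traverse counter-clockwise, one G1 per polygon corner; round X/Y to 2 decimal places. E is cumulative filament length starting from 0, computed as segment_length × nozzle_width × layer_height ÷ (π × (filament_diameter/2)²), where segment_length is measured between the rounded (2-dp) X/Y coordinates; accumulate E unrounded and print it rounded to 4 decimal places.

G0 X-0.50 Y14.50 Z14.28
G1 X0.00 Y14.50 E0.0233
G1 X0.00 Y0.00 E0.6985
G1 X5.52 Y0.00 E0.9555
G1 X8.25 Y-4.73 E1.2098
G1 X17.75 Y-4.73 E1.6522
G1 X22.50 Y3.50 E2.0946
G1 X17.75 Y11.73 E2.5371
G1 X17.50 Y11.73 E2.5487
G1 X17.50 Y20.50 E2.9571
G1 X15.00 Y20.50 E3.0735
G1 X15.00 Y33.00 E3.6556
G1 X-0.50 Y33.00 E4.3773
G1 X-0.50 Y14.50 E5.2388

At z = 14.28 mm: the cube (footprint 17.5×20.5) is included at this height; the 15.5×18.5 cube at (-0.5, 14.5) contributes its full rectangle; the cylinder at (13, 3.5): section is a regular 6-gon, circumradius r=9.5; Merging all regions: the regions partially overlap (shared area 231.11 mm²), so overlapping operands fuse into one piece — 1 connected region. The outline is a single polygon with 13 vertices. Extrusion per mm of travel: 0.4 × 0.28 / (π × 0.875²) = 0.046564. Accumulating E over each segment gives final E = 5.2388.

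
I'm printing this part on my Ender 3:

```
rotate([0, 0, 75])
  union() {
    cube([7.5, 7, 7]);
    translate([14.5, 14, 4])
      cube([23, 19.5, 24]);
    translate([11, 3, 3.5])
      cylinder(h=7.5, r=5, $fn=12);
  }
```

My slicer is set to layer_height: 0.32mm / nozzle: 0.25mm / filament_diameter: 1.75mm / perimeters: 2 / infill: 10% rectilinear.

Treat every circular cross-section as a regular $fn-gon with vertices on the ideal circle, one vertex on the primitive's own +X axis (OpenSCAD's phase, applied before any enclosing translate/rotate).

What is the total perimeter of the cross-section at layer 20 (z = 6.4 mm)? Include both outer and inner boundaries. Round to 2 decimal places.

At z = 6.4 mm: the 7.5×7 cube contributes its full rectangle (perimeter 29.00 mm); the cube at (14.5, 14) (footprint 23×19.5) is included at this height (perimeter 85.00 mm); the cylinder at (11, 3): section is a regular 12-gon, circumradius r=5 (perimeter = 2·12·5.000·sin(180°/12) = 31.06 mm); Combining (union): the regions partially overlap (shared area 6.46 mm²), so the edge portions inside another operand are dropped and the merged outline is re-measured after clipping — boundary = 131.34 mm; (whole slice rotated 75° about Z — lengths, areas and connectivity unchanged). Overall, the cross-section has 2 separate islands. Total boundary length (outer) = 131.34 mm.

131.34 mm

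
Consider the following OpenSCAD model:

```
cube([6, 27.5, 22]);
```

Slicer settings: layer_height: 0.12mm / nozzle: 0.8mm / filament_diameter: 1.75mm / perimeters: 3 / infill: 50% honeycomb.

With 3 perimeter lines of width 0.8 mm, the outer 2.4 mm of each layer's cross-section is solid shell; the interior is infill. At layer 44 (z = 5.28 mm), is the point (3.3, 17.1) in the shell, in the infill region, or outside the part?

infill

At z = 5.28 mm: the cube (footprint 6×27.5) is included at this height. Overall, the cross-section is a single solid region. The nearest boundary edge runs (6.00, 0.00)→(6.00, 27.50); distance from the point to it = 2.70 mm. The point is inside the cross-section and 2.70 mm from the nearest boundary — more than the 2.4 mm shell width (3 × 0.8), so it's in the infill interior.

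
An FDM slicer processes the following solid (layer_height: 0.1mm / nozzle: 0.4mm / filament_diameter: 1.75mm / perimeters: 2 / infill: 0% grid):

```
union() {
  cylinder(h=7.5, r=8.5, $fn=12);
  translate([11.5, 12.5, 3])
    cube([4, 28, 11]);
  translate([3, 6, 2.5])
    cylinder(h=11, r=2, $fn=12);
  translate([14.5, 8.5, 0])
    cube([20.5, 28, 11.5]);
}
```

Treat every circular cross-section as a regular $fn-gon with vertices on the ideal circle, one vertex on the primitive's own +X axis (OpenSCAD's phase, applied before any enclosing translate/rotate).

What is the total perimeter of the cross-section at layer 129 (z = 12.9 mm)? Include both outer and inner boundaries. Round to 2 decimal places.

At z = 12.9 mm: the cylinder is absent (z outside [0, 7.5]); the cube at (11.5, 12.5) is present — its section is the full 4×28 rectangle (perimeter 64.00 mm); the r=2 cylinder at (3, 6) gives a regular 12-gon of circumradius 2 (constant along its height) (perimeter = 2·12·2.000·sin(180°/12) = 12.42 mm); the cube at (14.5, 8.5) does not reach this height (z outside [0, 11.5]); Combining (union): the 2 present regions are separate (no shared area or edge), so areas and boundary lengths simply add and each stays a separate island — boundary = 76.42 mm. Overall, the cross-section has 2 separate islands. Total boundary length (outer) = 76.42 mm.

76.42 mm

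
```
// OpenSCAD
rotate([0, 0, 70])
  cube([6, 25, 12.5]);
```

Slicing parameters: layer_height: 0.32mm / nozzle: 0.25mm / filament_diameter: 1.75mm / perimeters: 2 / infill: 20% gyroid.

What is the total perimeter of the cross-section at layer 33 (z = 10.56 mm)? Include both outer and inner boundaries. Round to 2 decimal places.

62.00 mm

At z = 10.56 mm: the cube (footprint 6×25) is included at this height (perimeter 62.00 mm); (whole slice rotated 70° about Z — lengths, areas and connectivity unchanged). Overall, the cross-section is a single solid region. Total boundary length (outer) = 62.00 mm.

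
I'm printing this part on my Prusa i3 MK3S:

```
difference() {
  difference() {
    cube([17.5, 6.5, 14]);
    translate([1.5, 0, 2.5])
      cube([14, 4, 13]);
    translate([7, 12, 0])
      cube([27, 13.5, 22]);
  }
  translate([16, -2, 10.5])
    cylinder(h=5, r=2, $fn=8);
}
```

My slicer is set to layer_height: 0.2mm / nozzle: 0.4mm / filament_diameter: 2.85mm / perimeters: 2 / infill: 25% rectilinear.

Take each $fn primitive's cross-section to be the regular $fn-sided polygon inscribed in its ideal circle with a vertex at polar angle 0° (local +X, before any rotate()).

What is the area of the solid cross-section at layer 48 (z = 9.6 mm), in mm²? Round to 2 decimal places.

57.75 mm²

At z = 9.6 mm: the cube is present — its section is the full 17.5×6.5 rectangle (area 113.75 mm²); the 14×4 cube at (1.5, 0) contributes its full rectangle (area 56.00 mm²); the 27×13.5 cube at (7, 12) contributes its full rectangle (area 364.50 mm²); Subtracting the remaining from the first: starting from the 17.5×6.5 cube (113.75 mm²), the 14×4 cube at (1.5, 0) lies inside it touching the edge (removes its full 56.00 mm²); the 27×13.5 cube at (7, 12) misses the remaining region (no effect) — area = 57.75 mm²; the cylinder at (16, -2) is not intersected at this z (z outside [10.5, 15.5]); Taking the first minus the rest: none of the subtracted shapes is present at this height, so the result so far is unchanged — area = 57.75 mm². Overall, the cross-section is a single solid region. Net area = 57.75 mm².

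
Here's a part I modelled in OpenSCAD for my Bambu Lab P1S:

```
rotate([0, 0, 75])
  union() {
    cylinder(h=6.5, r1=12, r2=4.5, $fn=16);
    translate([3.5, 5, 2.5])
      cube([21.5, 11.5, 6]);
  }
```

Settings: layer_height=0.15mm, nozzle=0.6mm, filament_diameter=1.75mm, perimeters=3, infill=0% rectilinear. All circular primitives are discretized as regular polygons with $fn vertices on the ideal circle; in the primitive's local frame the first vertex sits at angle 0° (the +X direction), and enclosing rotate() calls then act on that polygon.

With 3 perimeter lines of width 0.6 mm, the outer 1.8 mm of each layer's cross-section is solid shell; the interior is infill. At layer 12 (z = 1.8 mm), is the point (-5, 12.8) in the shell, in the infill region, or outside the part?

At z = 1.8 mm: the cone (r1=12→r2=4.5) has section circumradius 9.923 here — a regular 16-gon; the cube at (3.5, 5) is not intersected at this z (z outside [2.5, 8.5]); Taking the union: only the cone is present, so the union is just that shape — 1 connected region; (whole slice rotated 75° about Z — lengths, areas and connectivity unchanged). Overall, the cross-section is a single solid region. Undo the 75° rotation: the query point maps to (11.070, 8.143) in the un-rotated model frame. The nearest boundary edge runs (9.17, 3.80)→(7.02, 7.02); distance from the point to it = 4.00 mm. The point is not inside any of the regions above, so it lies outside the cross-section (4.00 mm from the nearest boundary).

outside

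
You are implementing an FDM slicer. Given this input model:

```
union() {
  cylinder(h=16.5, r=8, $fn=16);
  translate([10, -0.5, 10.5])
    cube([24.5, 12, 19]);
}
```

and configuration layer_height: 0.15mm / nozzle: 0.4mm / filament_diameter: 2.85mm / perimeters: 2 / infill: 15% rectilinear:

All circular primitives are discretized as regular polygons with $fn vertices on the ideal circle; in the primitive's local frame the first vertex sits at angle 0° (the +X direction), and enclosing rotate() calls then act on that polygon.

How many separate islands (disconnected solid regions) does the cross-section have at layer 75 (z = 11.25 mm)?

At z = 11.25 mm: the cylinder: section is a regular 16-gon, circumradius r=8; the cube at (10, -0.5) (footprint 24.5×12) is included at this height; Taking the union: the 2 present regions are separate (no shared area or edge), so areas and boundary lengths simply add and each stays a separate island — 2 connected regions. Overall, the cross-section has 2 separate islands. Island count = 2.

2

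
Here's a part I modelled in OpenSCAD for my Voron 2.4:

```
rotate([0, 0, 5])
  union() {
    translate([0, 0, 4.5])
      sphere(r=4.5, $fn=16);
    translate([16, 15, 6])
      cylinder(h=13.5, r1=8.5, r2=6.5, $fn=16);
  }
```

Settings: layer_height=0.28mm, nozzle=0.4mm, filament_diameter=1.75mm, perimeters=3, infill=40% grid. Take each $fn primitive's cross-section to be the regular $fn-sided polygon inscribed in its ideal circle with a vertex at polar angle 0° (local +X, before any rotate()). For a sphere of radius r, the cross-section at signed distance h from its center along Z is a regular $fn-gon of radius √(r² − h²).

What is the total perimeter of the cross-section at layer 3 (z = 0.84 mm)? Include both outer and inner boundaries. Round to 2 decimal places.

At z = 0.84 mm: the r=4.5 sphere contributes a regular 16-gon of circumradius √(4.5²−3.66²) = 2.618 (perimeter = 2·16·2.618·sin(180°/16) = 16.34 mm); the cone at (16, 15) does not reach this height (z outside [6, 19.5]); Merging all regions: only the r=4.5 sphere is present, so the union is just that shape — boundary = 16.34 mm; (whole slice rotated 5° about Z — lengths, areas and connectivity unchanged). Overall, the cross-section is a single solid region. Total boundary length (outer) = 16.34 mm.

16.34 mm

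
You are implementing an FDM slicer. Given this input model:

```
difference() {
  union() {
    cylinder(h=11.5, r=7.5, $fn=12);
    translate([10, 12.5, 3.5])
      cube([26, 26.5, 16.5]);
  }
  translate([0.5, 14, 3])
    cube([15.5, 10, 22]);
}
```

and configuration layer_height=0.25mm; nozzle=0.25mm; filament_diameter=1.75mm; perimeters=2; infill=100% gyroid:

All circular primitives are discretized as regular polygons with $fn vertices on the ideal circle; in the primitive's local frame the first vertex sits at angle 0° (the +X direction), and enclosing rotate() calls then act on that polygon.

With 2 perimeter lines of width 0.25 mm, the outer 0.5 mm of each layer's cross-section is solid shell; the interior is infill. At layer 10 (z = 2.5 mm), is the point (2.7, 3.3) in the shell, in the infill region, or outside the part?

infill

At z = 2.5 mm: the r=7.5 cylinder gives a regular 12-gon of circumradius 7.5 (constant along its height); the cube at (10, 12.5) does not reach this height (z outside [3.5, 20]); Combining (union): only the r=7.5 cylinder is present, so the union is just that shape — 1 connected region; the cube at (0.5, 14) is not intersected at this z (z outside [3, 25]); After the difference (first − rest): none of the subtracted shapes is present at this height, so that combined region is unchanged — 1 connected region. Overall, the cross-section is a single solid region. The nearest boundary edge runs (6.50, 3.75)→(3.75, 6.50); distance from the point to it = 3.00 mm. The point is inside the cross-section and 3.00 mm from the nearest boundary — more than the 0.5 mm shell width (2 × 0.25), so it's in the infill interior.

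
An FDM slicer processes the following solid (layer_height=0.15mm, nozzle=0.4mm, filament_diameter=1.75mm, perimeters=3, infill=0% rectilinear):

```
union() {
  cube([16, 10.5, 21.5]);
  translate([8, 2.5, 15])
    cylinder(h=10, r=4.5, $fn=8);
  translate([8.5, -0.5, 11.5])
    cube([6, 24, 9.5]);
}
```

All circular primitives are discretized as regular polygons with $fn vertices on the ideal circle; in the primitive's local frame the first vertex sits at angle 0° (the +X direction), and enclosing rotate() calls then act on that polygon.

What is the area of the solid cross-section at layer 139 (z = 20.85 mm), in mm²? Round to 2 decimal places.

256.30 mm²

At z = 20.85 mm: the 16×10.5 cube contributes its full rectangle (area 168.00 mm²); the cylinder at (8, 2.5): section is a regular 8-gon, circumradius r=4.5 (area = (8/2)·4.500²·sin(360°/8) = 57.28 mm²); the cube at (8.5, -0.5) is present — its section is the full 6×24 rectangle (area 144.00 mm²); Combining (union): the regions partially overlap — summed areas 369.28 mm² minus the doubly-counted overlap 112.98 mm² gives 256.30 mm² — area = 256.30 mm². Overall, the cross-section is a single solid region. Net area = 256.30 mm².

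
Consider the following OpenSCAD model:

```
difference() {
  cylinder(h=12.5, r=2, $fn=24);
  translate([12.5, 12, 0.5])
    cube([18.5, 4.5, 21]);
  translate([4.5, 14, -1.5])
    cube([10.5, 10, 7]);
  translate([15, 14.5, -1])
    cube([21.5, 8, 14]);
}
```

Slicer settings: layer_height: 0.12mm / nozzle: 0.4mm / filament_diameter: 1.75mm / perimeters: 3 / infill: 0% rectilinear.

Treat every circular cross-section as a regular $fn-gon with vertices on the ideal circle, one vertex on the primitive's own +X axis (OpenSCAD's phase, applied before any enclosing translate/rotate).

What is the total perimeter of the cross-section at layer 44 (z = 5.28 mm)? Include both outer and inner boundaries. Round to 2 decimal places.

At z = 5.28 mm: the r=2 cylinder contributes a regular 24-gon of circumradius 2 (perimeter = 2·24·2.000·sin(180°/24) = 12.53 mm); the cube at (12.5, 12) is present — its section is the full 18.5×4.5 rectangle (perimeter 46.00 mm); the cube at (4.5, 14) (footprint 10.5×10) is included at this height (perimeter 41.00 mm); the cube at (15, 14.5) (footprint 21.5×8) is included at this height (perimeter 59.00 mm); Taking the first minus the rest: starting from the r=2 cylinder, the 18.5×4.5 cube at (12.5, 12) misses the remaining region (no effect); the 10.5×10 cube at (4.5, 14) misses the remaining region (no effect); the 21.5×8 cube at (15, 14.5) misses the remaining region (no effect) — boundary = 12.53 mm. Overall, the cross-section is a single solid region. Total boundary length (outer) = 12.53 mm.

12.53 mm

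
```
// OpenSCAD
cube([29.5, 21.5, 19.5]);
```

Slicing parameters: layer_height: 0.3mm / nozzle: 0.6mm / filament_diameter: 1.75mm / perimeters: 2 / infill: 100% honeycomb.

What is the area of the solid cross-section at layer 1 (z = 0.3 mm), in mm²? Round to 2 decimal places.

634.25 mm²

At z = 0.3 mm: the 29.5×21.5 cube contributes its full rectangle (area 634.25 mm²). Overall, the cross-section is a single solid region. Net area = 634.25 mm².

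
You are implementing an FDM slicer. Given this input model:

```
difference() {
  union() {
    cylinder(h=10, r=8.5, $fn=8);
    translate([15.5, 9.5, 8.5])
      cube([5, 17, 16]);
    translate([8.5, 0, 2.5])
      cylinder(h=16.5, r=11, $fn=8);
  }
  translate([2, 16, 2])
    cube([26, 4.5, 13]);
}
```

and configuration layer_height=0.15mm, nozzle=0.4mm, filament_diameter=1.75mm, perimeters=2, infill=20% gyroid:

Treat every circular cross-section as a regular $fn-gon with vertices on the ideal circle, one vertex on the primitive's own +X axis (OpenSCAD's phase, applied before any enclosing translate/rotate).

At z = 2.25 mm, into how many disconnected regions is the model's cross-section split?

At z = 2.25 mm: the r=8.5 cylinder contributes a regular 8-gon of circumradius 8.5; the cube at (15.5, 9.5) does not reach this height (z outside [8.5, 24.5]); the cylinder at (8.5, 0) does not reach this height (z outside [2.5, 19]); Merging all regions: only the r=8.5 cylinder is present, so the union is just that shape — 1 connected region; the cube at (2, 16) is present — its section is the full 26×4.5 rectangle; Taking the first minus the rest: starting from that combined region, the 26×4.5 cube at (2, 16) misses the remaining region (no effect) — 1 connected region. The result has 1 disconnected region.

1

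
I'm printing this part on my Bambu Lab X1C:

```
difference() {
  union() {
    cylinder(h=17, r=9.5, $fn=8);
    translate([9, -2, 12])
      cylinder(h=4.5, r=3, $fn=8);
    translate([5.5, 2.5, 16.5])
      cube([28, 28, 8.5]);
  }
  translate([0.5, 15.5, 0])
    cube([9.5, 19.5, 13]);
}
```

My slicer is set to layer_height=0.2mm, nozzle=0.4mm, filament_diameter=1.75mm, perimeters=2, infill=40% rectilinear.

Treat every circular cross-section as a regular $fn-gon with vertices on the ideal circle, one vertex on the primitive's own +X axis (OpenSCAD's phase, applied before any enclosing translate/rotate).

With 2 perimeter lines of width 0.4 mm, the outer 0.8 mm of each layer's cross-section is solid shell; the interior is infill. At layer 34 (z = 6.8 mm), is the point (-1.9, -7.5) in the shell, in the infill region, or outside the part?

infill

At z = 6.8 mm: the r=9.5 cylinder contributes a regular 8-gon of circumradius 9.5; the cylinder at (9, -2) does not reach this height (z outside [12, 16.5]); the cube at (5.5, 2.5) does not reach this height (z outside [16.5, 25]); Taking the union: only the r=9.5 cylinder is present, so the union is just that shape — 1 connected region; the cube at (0.5, 15.5) (footprint 9.5×19.5) is included at this height; Taking the first minus the rest: starting from that combined region, the 9.5×19.5 cube at (0.5, 15.5) misses the remaining region (no effect) — 1 connected region. Overall, the cross-section is a single solid region. The nearest boundary edge runs (-0.00, -9.50)→(-6.72, -6.72); distance from the point to it = 1.12 mm. The point is inside the cross-section and 1.12 mm from the nearest boundary — more than the 0.8 mm shell width (2 × 0.4), so it's in the infill interior.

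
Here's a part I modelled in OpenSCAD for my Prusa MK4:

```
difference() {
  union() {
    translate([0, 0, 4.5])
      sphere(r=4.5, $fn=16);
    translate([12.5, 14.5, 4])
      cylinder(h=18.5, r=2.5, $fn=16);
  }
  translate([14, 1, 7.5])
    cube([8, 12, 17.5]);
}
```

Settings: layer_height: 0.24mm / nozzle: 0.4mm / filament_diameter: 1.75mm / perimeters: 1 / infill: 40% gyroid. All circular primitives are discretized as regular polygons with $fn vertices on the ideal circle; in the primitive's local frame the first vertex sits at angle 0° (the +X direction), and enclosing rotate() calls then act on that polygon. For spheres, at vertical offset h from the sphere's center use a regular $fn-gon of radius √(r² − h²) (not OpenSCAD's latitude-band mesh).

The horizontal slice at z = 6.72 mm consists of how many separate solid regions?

At z = 6.72 mm: the sphere: section is a regular 16-gon, circumradius = √(r²−h²) = √(4.5²−2.22²) = 3.914; the r=2.5 cylinder at (12.5, 14.5) gives a regular 16-gon of circumradius 2.5 (constant along its height); Taking the union: the 2 present regions are separate (no shared area or edge), so areas and boundary lengths simply add and each stays a separate island — 2 connected regions; the cube at (14, 1) is not intersected at this z (z outside [7.5, 25]); After the difference (first − rest): none of the subtracted shapes is present at this height, so the result so far is unchanged — 2 connected regions. The result has 2 disconnected regions.

2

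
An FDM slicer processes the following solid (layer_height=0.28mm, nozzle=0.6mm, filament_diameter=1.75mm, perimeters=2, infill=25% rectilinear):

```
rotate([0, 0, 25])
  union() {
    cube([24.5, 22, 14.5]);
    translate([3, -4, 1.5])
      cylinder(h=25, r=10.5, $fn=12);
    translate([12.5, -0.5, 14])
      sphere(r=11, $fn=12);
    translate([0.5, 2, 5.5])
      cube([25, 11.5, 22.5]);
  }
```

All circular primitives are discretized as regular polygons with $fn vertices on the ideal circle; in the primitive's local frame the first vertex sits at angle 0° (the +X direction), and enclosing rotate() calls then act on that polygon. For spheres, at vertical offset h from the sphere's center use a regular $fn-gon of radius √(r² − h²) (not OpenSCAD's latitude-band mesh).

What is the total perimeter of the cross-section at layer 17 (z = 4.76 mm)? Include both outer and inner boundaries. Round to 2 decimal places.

121.73 mm

At z = 4.76 mm: the cube (footprint 24.5×22) is included at this height (perimeter 93.00 mm); the cylinder at (3, -4): section is a regular 12-gon, circumradius r=10.5 (perimeter = 2·12·10.500·sin(180°/12) = 65.22 mm); the r=11 sphere at (12.5, -0.5) contributes a regular 12-gon of circumradius √(11²−9.24²) = 5.968 (perimeter = 2·12·5.968·sin(180°/12) = 37.07 mm); the cube at (0.5, 2) does not reach this height (z outside [5.5, 28]); Taking the union: the regions partially overlap (shared area 141.82 mm²), so the edge portions inside another operand are dropped and the merged outline is re-measured after clipping — boundary = 121.73 mm; (rotated 25° about Z; rotation is an isometry so areas/perimeters/island counts are preserved). Overall, the cross-section is a single solid region. Total boundary length (outer) = 121.73 mm.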